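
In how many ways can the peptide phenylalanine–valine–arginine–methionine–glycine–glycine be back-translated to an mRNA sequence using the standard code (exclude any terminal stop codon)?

Phe: 2 codons.
Val: 4 codons.
Arg: 6 codons.
Met: 1 codon.
Gly: 4 codons.
Gly: 4 codons.
2 × 4 × 6 × 1 × 4 × 4 = 768.

768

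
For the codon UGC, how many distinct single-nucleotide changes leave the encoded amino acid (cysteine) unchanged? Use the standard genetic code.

Position 1: none → 0 synonymous.
Position 2: none → 0 synonymous.
Position 3: UGU → 1 synonymous.
Total: 0 + 0 + 1 = 1.

1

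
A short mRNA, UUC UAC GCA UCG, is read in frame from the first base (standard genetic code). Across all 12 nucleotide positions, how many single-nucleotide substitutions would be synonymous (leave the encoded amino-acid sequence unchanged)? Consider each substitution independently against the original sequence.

Codon 1 (UUC, Phe): 1 synonymous substitution.
Codon 2 (UAC, Tyr): 1 synonymous substitution.
Codon 3 (GCA, Ala): 3 synonymous substitutions.
Codon 4 (UCG, Ser): 3 synonymous substitutions.
Total: 1 + 1 + 3 + 3 = 8.

8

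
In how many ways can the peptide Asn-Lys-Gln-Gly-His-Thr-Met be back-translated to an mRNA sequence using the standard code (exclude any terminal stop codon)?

Asn: 2 codons.
Lys: 2 codons.
Gln: 2 codons.
Gly: 4 codons.
His: 2 codons.
Thr: 4 codons.
Met: 1 codon.
2 × 2 × 2 × 4 × 2 × 4 × 1 = 256.

256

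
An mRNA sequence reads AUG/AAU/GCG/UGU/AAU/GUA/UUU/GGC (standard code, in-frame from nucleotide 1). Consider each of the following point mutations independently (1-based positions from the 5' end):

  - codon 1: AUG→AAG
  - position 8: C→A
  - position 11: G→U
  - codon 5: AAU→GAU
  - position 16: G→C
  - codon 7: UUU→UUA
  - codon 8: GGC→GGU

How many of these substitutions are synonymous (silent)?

1

Codon 1: AUG (Met) → AAG (Lys) — missense.
Codon 3: GCG (Ala) → GAG (Glu) — missense.
Codon 4: UGU (Cys) → UUU (Phe) — missense.
Codon 5: AAU (Asn) → GAU (Asp) — missense.
Codon 6: GUA (Val) → CUA (Leu) — missense.
Codon 7: UUU (Phe) → UUA (Leu) — missense.
Codon 8: GGC (Gly) → GGU (Gly) — synonymous.
Synonymous: 1 of 7.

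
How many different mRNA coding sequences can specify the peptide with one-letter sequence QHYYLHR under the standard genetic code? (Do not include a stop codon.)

1152

Gln: 2 codons.
His: 2 codons.
Tyr: 2 codons.
Tyr: 2 codons.
Leu: 6 codons.
His: 2 codons.
Arg: 6 codons.
2 × 2 × 2 × 2 × 6 × 2 × 6 = 1152.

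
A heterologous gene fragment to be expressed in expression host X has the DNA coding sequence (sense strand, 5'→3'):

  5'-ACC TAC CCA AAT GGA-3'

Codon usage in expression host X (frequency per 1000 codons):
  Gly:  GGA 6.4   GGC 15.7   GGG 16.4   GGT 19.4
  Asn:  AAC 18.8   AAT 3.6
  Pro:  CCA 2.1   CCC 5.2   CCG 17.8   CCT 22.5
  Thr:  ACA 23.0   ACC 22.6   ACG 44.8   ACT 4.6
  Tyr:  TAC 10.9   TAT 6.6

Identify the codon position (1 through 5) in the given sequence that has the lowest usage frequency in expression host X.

Codon 1 ACC (Thr): 22.6 per 1000.
Codon 2 TAC (Tyr): 10.9 per 1000.
Codon 3 CCA (Pro): 2.1 per 1000.
Codon 4 AAT (Asn): 3.6 per 1000.
Codon 5 GGA (Gly): 6.4 per 1000.
Lowest frequency is 2.1 at codon 3.

3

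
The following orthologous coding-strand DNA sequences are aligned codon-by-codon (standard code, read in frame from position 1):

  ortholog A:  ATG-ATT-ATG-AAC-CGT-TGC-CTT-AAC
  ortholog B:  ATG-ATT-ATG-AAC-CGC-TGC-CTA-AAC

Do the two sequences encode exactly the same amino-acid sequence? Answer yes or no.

yes

Codon 1: ATG Met / ATG Met — identical.
Codon 2: ATT Ile / ATT Ile — identical.
Codon 3: ATG Met / ATG Met — identical.
Codon 4: AAC Asn / AAC Asn — identical.
Codon 5: CGT Arg / CGC Arg — synonymous.
Codon 6: TGC Cys / TGC Cys — identical.
Codon 7: CTT Leu / CTA Leu — synonymous.
Codon 8: AAC Asn / AAC Asn — identical.
Nonsynonymous differences: 0 → same protein.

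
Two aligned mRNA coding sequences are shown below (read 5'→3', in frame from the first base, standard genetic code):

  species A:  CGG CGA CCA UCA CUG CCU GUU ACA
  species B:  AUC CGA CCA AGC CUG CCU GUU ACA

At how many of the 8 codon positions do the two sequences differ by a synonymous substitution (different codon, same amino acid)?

1

Codon 1: CGG Arg / AUC Ile — nonsynonymous.
Codon 2: CGA Arg / CGA Arg — identical.
Codon 3: CCA Pro / CCA Pro — identical.
Codon 4: UCA Ser / AGC Ser — synonymous.
Codon 5: CUG Leu / CUG Leu — identical.
Codon 6: CCU Pro / CCU Pro — identical.
Codon 7: GUU Val / GUU Val — identical.
Codon 8: ACA Thr / ACA Thr — identical.
Synonymous differences: 1.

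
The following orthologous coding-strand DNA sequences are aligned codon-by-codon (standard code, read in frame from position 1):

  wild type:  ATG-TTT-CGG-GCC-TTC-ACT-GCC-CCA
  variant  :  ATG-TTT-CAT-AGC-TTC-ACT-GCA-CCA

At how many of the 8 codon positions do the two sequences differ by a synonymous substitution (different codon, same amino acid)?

Codon 1: ATG Met / ATG Met — identical.
Codon 2: TTT Phe / TTT Phe — identical.
Codon 3: CGG Arg / CAT His — nonsynonymous.
Codon 4: GCC Ala / AGC Ser — nonsynonymous.
Codon 5: TTC Phe / TTC Phe — identical.
Codon 6: ACT Thr / ACT Thr — identical.
Codon 7: GCC Ala / GCA Ala — synonymous.
Codon 8: CCA Pro / CCA Pro — identical.
Synonymous differences: 1.

1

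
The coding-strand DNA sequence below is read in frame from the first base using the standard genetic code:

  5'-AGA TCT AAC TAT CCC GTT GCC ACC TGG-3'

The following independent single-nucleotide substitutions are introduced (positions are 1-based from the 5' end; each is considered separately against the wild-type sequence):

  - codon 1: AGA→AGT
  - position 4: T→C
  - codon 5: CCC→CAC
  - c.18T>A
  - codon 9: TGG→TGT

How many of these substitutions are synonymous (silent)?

1

Codon 1: AGA (Arg) → AGT (Ser) — missense.
Codon 2: TCT (Ser) → CCT (Pro) — missense.
Codon 5: CCC (Pro) → CAC (His) — missense.
Codon 6: GTT (Val) → GTA (Val) — synonymous.
Codon 9: TGG (Trp) → TGT (Cys) — missense.
Synonymous: 1 of 5.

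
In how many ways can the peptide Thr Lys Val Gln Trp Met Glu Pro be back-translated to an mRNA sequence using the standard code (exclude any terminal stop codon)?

512

Thr: 4 codons.
Lys: 2 codons.
Val: 4 codons.
Gln: 2 codons.
Trp: 1 codon.
Met: 1 codon.
Glu: 2 codons.
Pro: 4 codons.
4 × 2 × 4 × 2 × 1 × 1 × 2 × 4 = 512.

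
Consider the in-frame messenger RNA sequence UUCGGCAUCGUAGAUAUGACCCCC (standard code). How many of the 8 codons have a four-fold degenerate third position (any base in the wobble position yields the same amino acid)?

Codon 1 UUC (Phe): third position 2-fold.
Codon 2 GGC (Gly): third position 4-fold.
Codon 3 AUC (Ile): third position 3-fold.
Codon 4 GUA (Val): third position 4-fold.
Codon 5 GAU (Asp): third position 2-fold.
Codon 6 AUG (Met): third position 1-fold.
Codon 7 ACC (Thr): third position 4-fold.
Codon 8 CCC (Pro): third position 4-fold.
Four-fold degenerate third positions: 4.

4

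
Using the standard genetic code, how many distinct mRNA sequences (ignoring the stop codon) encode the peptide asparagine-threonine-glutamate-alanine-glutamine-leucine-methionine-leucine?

Asn: 2 codons.
Thr: 4 codons.
Glu: 2 codons.
Ala: 4 codons.
Gln: 2 codons.
Leu: 6 codons.
Met: 1 codon.
Leu: 6 codons.
2 × 4 × 2 × 4 × 2 × 6 × 1 × 6 = 4608.

4608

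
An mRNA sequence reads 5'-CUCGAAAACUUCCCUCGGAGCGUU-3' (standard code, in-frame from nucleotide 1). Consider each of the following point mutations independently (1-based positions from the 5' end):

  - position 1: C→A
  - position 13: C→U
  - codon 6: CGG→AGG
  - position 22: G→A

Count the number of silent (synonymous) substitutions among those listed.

Codon 1: CUC (Leu) → AUC (Ile) — missense.
Codon 5: CCU (Pro) → UCU (Ser) — missense.
Codon 6: CGG (Arg) → AGG (Arg) — synonymous.
Codon 8: GUU (Val) → AUU (Ile) — missense.
Synonymous: 1 of 4.

1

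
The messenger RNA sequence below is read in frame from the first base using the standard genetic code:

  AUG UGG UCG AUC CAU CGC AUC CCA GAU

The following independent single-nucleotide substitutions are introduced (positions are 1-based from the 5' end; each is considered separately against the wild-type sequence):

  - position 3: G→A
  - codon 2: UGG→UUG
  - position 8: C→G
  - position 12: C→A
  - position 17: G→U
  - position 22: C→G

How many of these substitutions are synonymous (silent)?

1

Codon 1: AUG (Met) → AUA (Ile) — missense.
Codon 2: UGG (Trp) → UUG (Leu) — missense.
Codon 3: UCG (Ser) → UGG (Trp) — missense.
Codon 4: AUC (Ile) → AUA (Ile) — synonymous.
Codon 6: CGC (Arg) → CUC (Leu) — missense.
Codon 8: CCA (Pro) → GCA (Ala) — missense.
Synonymous: 1 of 6.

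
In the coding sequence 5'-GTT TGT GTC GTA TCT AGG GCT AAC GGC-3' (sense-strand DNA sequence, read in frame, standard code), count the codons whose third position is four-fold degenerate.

6

Codon 1 GTT (Val): third position 4-fold.
Codon 2 TGT (Cys): third position 2-fold.
Codon 3 GTC (Val): third position 4-fold.
Codon 4 GTA (Val): third position 4-fold.
Codon 5 TCT (Ser): third position 4-fold.
Codon 6 AGG (Arg): third position 2-fold.
Codon 7 GCT (Ala): third position 4-fold.
Codon 8 AAC (Asn): third position 2-fold.
Codon 9 GGC (Gly): third position 4-fold.
Four-fold degenerate third positions: 6.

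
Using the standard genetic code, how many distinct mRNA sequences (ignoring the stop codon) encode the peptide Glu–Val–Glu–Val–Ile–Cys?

Glu: 2 codons.
Val: 4 codons.
Glu: 2 codons.
Val: 4 codons.
Ile: 3 codons.
Cys: 2 codons.
2 × 4 × 2 × 4 × 3 × 2 = 384.

384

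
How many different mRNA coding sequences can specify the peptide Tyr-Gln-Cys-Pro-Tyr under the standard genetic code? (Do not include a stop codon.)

64

Tyr: 2 codons.
Gln: 2 codons.
Cys: 2 codons.
Pro: 4 codons.
Tyr: 2 codons.
2 × 2 × 2 × 4 × 2 = 64.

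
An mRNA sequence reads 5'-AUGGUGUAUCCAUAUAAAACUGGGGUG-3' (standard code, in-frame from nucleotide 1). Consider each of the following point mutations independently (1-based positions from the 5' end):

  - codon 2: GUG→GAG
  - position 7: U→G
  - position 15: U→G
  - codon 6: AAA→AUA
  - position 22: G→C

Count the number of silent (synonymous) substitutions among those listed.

Codon 2: GUG (Val) → GAG (Glu) — missense.
Codon 3: UAU (Tyr) → GAU (Asp) — missense.
Codon 5: UAU (Tyr) → UAG (Stop) — nonsense.
Codon 6: AAA (Lys) → AUA (Ile) — missense.
Codon 8: GGG (Gly) → CGG (Arg) — missense.
Synonymous: 0 of 5.

0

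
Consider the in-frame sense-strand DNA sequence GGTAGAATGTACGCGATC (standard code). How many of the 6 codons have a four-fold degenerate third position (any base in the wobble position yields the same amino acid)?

Codon 1 GGT (Gly): third position 4-fold.
Codon 2 AGA (Arg): third position 2-fold.
Codon 3 ATG (Met): third position 1-fold.
Codon 4 TAC (Tyr): third position 2-fold.
Codon 5 GCG (Ala): third position 4-fold.
Codon 6 ATC (Ile): third position 3-fold.
Four-fold degenerate third positions: 2.

2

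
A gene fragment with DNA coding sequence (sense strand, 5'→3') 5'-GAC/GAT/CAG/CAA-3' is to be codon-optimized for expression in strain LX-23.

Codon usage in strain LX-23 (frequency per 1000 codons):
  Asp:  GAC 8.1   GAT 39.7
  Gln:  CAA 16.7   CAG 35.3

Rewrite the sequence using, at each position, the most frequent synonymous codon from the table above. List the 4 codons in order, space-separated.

Codon 1 (Asp): best is GAT at 39.7.
Codon 2 (Asp): best is GAT at 39.7.
Codon 3 (Gln): best is CAG at 35.3.
Codon 4 (Gln): best is CAG at 35.3.

GAT GAT CAG CAG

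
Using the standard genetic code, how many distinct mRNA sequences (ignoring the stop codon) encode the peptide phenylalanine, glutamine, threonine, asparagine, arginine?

192

Phe: 2 codons.
Gln: 2 codons.
Thr: 4 codons.
Asn: 2 codons.
Arg: 6 codons.
2 × 2 × 4 × 2 × 6 = 192.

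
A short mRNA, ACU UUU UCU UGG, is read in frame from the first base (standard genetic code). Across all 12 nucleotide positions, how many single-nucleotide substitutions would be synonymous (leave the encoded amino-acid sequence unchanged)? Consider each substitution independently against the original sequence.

7

Codon 1 (ACU, Thr): 3 synonymous substitutions.
Codon 2 (UUU, Phe): 1 synonymous substitution.
Codon 3 (UCU, Ser): 3 synonymous substitutions.
Codon 4 (UGG, Trp): 0 synonymous substitutions.
Total: 3 + 1 + 3 + 0 = 7.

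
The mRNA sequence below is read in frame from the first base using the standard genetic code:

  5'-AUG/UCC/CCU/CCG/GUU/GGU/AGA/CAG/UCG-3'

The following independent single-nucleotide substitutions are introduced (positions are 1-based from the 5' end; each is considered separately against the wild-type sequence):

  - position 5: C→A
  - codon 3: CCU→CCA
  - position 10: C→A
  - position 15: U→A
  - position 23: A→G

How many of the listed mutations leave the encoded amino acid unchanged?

Codon 2: UCC (Ser) → UAC (Tyr) — missense.
Codon 3: CCU (Pro) → CCA (Pro) — synonymous.
Codon 4: CCG (Pro) → ACG (Thr) — missense.
Codon 5: GUU (Val) → GUA (Val) — synonymous.
Codon 8: CAG (Gln) → CGG (Arg) — missense.
Synonymous: 2 of 5.

2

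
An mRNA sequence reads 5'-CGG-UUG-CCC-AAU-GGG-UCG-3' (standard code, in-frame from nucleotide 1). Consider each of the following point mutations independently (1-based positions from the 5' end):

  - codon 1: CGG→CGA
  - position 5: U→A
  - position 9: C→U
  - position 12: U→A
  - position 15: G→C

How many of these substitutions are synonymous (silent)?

Codon 1: CGG (Arg) → CGA (Arg) — synonymous.
Codon 2: UUG (Leu) → UAG (Stop) — nonsense.
Codon 3: CCC (Pro) → CCU (Pro) — synonymous.
Codon 4: AAU (Asn) → AAA (Lys) — missense.
Codon 5: GGG (Gly) → GGC (Gly) — synonymous.
Synonymous: 3 of 5.

3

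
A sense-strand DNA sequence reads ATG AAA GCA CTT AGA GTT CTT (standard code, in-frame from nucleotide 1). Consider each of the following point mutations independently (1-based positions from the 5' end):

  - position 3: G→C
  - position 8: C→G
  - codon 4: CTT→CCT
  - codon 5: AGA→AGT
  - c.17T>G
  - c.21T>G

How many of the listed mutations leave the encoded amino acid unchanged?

Codon 1: ATG (Met) → ATC (Ile) — missense.
Codon 3: GCA (Ala) → GGA (Gly) — missense.
Codon 4: CTT (Leu) → CCT (Pro) — missense.
Codon 5: AGA (Arg) → AGT (Ser) — missense.
Codon 6: GTT (Val) → GGT (Gly) — missense.
Codon 7: CTT (Leu) → CTG (Leu) — synonymous.
Synonymous: 1 of 6.

1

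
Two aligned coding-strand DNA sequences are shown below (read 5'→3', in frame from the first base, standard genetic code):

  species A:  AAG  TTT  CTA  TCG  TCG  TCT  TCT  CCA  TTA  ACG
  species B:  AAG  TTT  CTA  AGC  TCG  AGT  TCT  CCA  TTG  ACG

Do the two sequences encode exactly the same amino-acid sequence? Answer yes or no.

Codon 1: AAG Lys / AAG Lys — identical.
Codon 2: TTT Phe / TTT Phe — identical.
Codon 3: CTA Leu / CTA Leu — identical.
Codon 4: TCG Ser / AGC Ser — synonymous.
Codon 5: TCG Ser / TCG Ser — identical.
Codon 6: TCT Ser / AGT Ser — synonymous.
Codon 7: TCT Ser / TCT Ser — identical.
Codon 8: CCA Pro / CCA Pro — identical.
Codon 9: TTA Leu / TTG Leu — synonymous.
Codon 10: ACG Thr / ACG Thr — identical.
Nonsynonymous differences: 0 → same protein.

yes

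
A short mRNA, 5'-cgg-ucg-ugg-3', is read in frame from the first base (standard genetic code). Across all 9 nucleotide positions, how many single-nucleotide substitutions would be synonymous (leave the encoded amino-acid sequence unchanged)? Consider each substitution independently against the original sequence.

Codon 1 (CGG, Arg): 4 synonymous substitutions.
Codon 2 (UCG, Ser): 3 synonymous substitutions.
Codon 3 (UGG, Trp): 0 synonymous substitutions.
Total: 4 + 3 + 0 = 7.

7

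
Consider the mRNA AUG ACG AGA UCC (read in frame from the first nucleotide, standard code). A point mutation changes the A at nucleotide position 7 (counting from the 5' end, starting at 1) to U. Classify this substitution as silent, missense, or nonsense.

Position 7 falls in codon 3: AGA → Arg.
After the substitution the codon is UGA → Stop.
The new codon is a stop codon, so this is a nonsense mutation.

nonsense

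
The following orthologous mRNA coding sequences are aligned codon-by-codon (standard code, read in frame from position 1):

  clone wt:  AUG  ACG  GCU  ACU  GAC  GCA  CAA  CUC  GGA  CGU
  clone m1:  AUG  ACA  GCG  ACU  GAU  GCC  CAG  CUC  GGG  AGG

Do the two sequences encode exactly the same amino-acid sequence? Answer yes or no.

Codon 1: AUG Met / AUG Met — identical.
Codon 2: ACG Thr / ACA Thr — synonymous.
Codon 3: GCU Ala / GCG Ala — synonymous.
Codon 4: ACU Thr / ACU Thr — identical.
Codon 5: GAC Asp / GAU Asp — synonymous.
Codon 6: GCA Ala / GCC Ala — synonymous.
Codon 7: CAA Gln / CAG Gln — synonymous.
Codon 8: CUC Leu / CUC Leu — identical.
Codon 9: GGA Gly / GGG Gly — synonymous.
Codon 10: CGU Arg / AGG Arg — synonymous.
Nonsynonymous differences: 0 → same protein.

yes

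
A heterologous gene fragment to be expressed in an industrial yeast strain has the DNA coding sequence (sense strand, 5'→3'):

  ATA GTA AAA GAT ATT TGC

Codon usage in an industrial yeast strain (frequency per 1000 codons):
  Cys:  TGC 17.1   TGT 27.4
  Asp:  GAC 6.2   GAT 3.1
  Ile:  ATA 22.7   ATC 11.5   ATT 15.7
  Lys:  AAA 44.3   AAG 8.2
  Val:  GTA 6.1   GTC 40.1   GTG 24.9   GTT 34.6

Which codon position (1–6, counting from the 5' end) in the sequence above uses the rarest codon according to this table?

Codon 1 ATA (Ile): 22.7 per 1000.
Codon 2 GTA (Val): 6.1 per 1000.
Codon 3 AAA (Lys): 44.3 per 1000.
Codon 4 GAT (Asp): 3.1 per 1000.
Codon 5 ATT (Ile): 15.7 per 1000.
Codon 6 TGC (Cys): 17.1 per 1000.
Lowest frequency is 3.1 at codon 4.

4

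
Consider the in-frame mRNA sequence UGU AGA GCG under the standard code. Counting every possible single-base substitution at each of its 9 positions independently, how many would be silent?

6

Codon 1 (UGU, Cys): 1 synonymous substitution.
Codon 2 (AGA, Arg): 2 synonymous substitutions.
Codon 3 (GCG, Ala): 3 synonymous substitutions.
Total: 1 + 2 + 3 = 6.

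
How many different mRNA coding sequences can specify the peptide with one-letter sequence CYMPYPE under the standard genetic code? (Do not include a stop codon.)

Cys: 2 codons.
Tyr: 2 codons.
Met: 1 codon.
Pro: 4 codons.
Tyr: 2 codons.
Pro: 4 codons.
Glu: 2 codons.
2 × 2 × 1 × 4 × 2 × 4 × 2 = 256.

256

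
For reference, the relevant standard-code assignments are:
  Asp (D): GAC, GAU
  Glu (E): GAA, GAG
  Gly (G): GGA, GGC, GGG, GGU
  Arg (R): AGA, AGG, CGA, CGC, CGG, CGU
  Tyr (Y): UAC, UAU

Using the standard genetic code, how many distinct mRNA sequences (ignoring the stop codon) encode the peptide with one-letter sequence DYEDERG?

Asp: 2 codons.
Tyr: 2 codons.
Glu: 2 codons.
Asp: 2 codons.
Glu: 2 codons.
Arg: 6 codons.
Gly: 4 codons.
2 × 2 × 2 × 2 × 2 × 6 × 4 = 768.

768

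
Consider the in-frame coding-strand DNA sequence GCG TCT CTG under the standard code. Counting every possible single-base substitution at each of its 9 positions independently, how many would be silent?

Codon 1 (GCG, Ala): 3 synonymous substitutions.
Codon 2 (TCT, Ser): 3 synonymous substitutions.
Codon 3 (CTG, Leu): 4 synonymous substitutions.
Total: 3 + 3 + 4 = 10.

10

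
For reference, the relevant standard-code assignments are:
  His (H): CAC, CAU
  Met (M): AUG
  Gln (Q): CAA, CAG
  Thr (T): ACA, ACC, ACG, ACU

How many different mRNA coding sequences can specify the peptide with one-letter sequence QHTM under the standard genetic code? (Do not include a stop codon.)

16

Gln: 2 codons.
His: 2 codons.
Thr: 4 codons.
Met: 1 codon.
2 × 2 × 4 × 1 = 16.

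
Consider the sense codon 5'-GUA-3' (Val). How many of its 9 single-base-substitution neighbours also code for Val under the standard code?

3

Position 1: none → 0 synonymous.
Position 2: none → 0 synonymous.
Position 3: GUU, GUC, GUG → 3 synonymous.
Total: 0 + 0 + 3 = 3.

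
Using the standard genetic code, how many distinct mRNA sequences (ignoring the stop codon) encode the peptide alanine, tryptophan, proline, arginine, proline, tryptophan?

384

Ala: 4 codons.
Trp: 1 codon.
Pro: 4 codons.
Arg: 6 codons.
Pro: 4 codons.
Trp: 1 codon.
4 × 1 × 4 × 6 × 4 × 1 = 384.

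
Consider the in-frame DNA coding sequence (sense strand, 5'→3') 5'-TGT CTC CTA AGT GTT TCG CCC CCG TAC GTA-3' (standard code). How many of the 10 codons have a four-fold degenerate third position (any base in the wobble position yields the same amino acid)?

7

Codon 1 TGT (Cys): third position 2-fold.
Codon 2 CTC (Leu): third position 4-fold.
Codon 3 CTA (Leu): third position 4-fold.
Codon 4 AGT (Ser): third position 2-fold.
Codon 5 GTT (Val): third position 4-fold.
Codon 6 TCG (Ser): third position 4-fold.
Codon 7 CCC (Pro): third position 4-fold.
Codon 8 CCG (Pro): third position 4-fold.
Codon 9 TAC (Tyr): third position 2-fold.
Codon 10 GTA (Val): third position 4-fold.
Four-fold degenerate third positions: 7.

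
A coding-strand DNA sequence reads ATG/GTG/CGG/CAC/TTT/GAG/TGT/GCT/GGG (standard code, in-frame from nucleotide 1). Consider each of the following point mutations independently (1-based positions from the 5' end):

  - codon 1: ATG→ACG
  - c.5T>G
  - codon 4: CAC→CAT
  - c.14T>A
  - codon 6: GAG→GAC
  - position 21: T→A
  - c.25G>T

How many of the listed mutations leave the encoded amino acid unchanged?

1

Codon 1: ATG (Met) → ACG (Thr) — missense.
Codon 2: GTG (Val) → GGG (Gly) — missense.
Codon 4: CAC (His) → CAT (His) — synonymous.
Codon 5: TTT (Phe) → TAT (Tyr) — missense.
Codon 6: GAG (Glu) → GAC (Asp) — missense.
Codon 7: TGT (Cys) → TGA (Stop) — nonsense.
Codon 9: GGG (Gly) → TGG (Trp) — missense.
Synonymous: 1 of 7.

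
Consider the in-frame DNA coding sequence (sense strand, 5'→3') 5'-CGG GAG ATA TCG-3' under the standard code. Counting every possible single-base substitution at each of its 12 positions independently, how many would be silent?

10

Codon 1 (CGG, Arg): 4 synonymous substitutions.
Codon 2 (GAG, Glu): 1 synonymous substitution.
Codon 3 (ATA, Ile): 2 synonymous substitutions.
Codon 4 (TCG, Ser): 3 synonymous substitutions.
Total: 4 + 1 + 2 + 3 = 10.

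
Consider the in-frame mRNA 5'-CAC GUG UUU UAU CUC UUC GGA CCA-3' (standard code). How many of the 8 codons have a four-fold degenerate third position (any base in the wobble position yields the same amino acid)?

Codon 1 CAC (His): third position 2-fold.
Codon 2 GUG (Val): third position 4-fold.
Codon 3 UUU (Phe): third position 2-fold.
Codon 4 UAU (Tyr): third position 2-fold.
Codon 5 CUC (Leu): third position 4-fold.
Codon 6 UUC (Phe): third position 2-fold.
Codon 7 GGA (Gly): third position 4-fold.
Codon 8 CCA (Pro): third position 4-fold.
Four-fold degenerate third positions: 4.

4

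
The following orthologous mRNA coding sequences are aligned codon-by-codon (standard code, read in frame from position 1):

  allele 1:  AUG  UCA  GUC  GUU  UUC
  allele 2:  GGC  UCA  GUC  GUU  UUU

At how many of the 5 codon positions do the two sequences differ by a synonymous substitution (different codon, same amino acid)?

1

Codon 1: AUG Met / GGC Gly — nonsynonymous.
Codon 2: UCA Ser / UCA Ser — identical.
Codon 3: GUC Val / GUC Val — identical.
Codon 4: GUU Val / GUU Val — identical.
Codon 5: UUC Phe / UUU Phe — synonymous.
Synonymous differences: 1.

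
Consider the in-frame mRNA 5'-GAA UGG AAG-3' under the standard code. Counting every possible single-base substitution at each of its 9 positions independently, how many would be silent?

Codon 1 (GAA, Glu): 1 synonymous substitution.
Codon 2 (UGG, Trp): 0 synonymous substitutions.
Codon 3 (AAG, Lys): 1 synonymous substitution.
Total: 1 + 0 + 1 = 2.

2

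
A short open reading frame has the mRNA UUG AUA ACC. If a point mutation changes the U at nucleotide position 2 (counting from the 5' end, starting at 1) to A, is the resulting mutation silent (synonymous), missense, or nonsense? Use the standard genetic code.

Position 2 falls in codon 1: UUG → Leu.
After the substitution the codon is UAG → Stop.
The new codon is a stop codon, so this is a nonsense mutation.

nonsense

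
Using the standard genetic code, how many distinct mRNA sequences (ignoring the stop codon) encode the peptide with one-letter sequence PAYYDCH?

Pro: 4 codons.
Ala: 4 codons.
Tyr: 2 codons.
Tyr: 2 codons.
Asp: 2 codons.
Cys: 2 codons.
His: 2 codons.
4 × 4 × 2 × 2 × 2 × 2 × 2 = 512.

512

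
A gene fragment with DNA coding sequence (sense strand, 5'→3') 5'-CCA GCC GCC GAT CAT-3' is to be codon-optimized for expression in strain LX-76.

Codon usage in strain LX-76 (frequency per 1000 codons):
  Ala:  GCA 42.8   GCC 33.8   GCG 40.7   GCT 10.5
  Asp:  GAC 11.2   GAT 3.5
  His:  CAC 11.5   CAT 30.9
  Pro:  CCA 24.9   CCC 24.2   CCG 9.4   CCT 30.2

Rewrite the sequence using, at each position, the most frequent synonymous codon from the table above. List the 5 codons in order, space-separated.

Codon 1 (Pro): best is CCT at 30.2.
Codon 2 (Ala): best is GCA at 42.8.
Codon 3 (Ala): best is GCA at 42.8.
Codon 4 (Asp): best is GAC at 11.2.
Codon 5 (His): best is CAT at 30.9.

CCT GCA GCA GAC CAT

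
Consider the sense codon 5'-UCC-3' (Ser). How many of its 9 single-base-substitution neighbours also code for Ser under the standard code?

Position 1: none → 0 synonymous.
Position 2: none → 0 synonymous.
Position 3: UCU, UCA, UCG → 3 synonymous.
Total: 0 + 0 + 3 = 3.

3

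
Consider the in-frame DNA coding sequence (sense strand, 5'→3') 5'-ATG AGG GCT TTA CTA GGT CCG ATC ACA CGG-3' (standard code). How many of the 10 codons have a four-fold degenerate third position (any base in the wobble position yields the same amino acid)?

Codon 1 ATG (Met): third position 1-fold.
Codon 2 AGG (Arg): third position 2-fold.
Codon 3 GCT (Ala): third position 4-fold.
Codon 4 TTA (Leu): third position 2-fold.
Codon 5 CTA (Leu): third position 4-fold.
Codon 6 GGT (Gly): third position 4-fold.
Codon 7 CCG (Pro): third position 4-fold.
Codon 8 ATC (Ile): third position 3-fold.
Codon 9 ACA (Thr): third position 4-fold.
Codon 10 CGG (Arg): third position 4-fold.
Four-fold degenerate third positions: 6.

6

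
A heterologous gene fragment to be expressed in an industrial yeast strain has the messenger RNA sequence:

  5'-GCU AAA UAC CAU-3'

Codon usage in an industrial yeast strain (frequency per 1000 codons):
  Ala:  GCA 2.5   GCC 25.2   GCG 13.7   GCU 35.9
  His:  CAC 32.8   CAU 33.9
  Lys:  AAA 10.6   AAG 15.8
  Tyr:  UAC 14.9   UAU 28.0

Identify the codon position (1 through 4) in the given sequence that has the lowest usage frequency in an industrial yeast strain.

2

Codon 1 GCU (Ala): 35.9 per 1000.
Codon 2 AAA (Lys): 10.6 per 1000.
Codon 3 UAC (Tyr): 14.9 per 1000.
Codon 4 CAU (His): 33.9 per 1000.
Lowest frequency is 10.6 at codon 2.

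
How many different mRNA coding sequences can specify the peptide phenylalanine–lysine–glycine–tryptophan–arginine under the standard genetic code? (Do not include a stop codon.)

Phe: 2 codons.
Lys: 2 codons.
Gly: 4 codons.
Trp: 1 codon.
Arg: 6 codons.
2 × 2 × 4 × 1 × 6 = 96.

96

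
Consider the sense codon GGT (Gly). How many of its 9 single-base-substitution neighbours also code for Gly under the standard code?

Position 1: none → 0 synonymous.
Position 2: none → 0 synonymous.
Position 3: GGC, GGA, GGG → 3 synonymous.
Total: 0 + 0 + 3 = 3.

3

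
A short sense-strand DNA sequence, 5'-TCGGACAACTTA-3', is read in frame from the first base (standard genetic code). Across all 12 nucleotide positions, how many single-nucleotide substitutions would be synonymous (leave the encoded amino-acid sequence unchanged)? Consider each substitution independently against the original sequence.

Codon 1 (TCG, Ser): 3 synonymous substitutions.
Codon 2 (GAC, Asp): 1 synonymous substitution.
Codon 3 (AAC, Asn): 1 synonymous substitution.
Codon 4 (TTA, Leu): 2 synonymous substitutions.
Total: 3 + 1 + 1 + 2 = 7.

7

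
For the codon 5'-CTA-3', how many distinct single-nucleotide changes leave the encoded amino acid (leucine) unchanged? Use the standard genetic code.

4

Position 1: TTA → 1 synonymous.
Position 2: none → 0 synonymous.
Position 3: CTT, CTC, CTG → 3 synonymous.
Total: 1 + 0 + 3 = 4.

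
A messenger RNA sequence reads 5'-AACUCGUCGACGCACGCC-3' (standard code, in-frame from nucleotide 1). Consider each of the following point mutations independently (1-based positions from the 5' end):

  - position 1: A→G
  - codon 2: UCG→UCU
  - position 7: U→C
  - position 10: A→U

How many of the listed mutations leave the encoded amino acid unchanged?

Codon 1: AAC (Asn) → GAC (Asp) — missense.
Codon 2: UCG (Ser) → UCU (Ser) — synonymous.
Codon 3: UCG (Ser) → CCG (Pro) — missense.
Codon 4: ACG (Thr) → UCG (Ser) — missense.
Synonymous: 1 of 4.

1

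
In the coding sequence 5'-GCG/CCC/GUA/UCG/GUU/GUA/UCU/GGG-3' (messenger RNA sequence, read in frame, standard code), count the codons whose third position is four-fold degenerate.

Codon 1 GCG (Ala): third position 4-fold.
Codon 2 CCC (Pro): third position 4-fold.
Codon 3 GUA (Val): third position 4-fold.
Codon 4 UCG (Ser): third position 4-fold.
Codon 5 GUU (Val): third position 4-fold.
Codon 6 GUA (Val): third position 4-fold.
Codon 7 UCU (Ser): third position 4-fold.
Codon 8 GGG (Gly): third position 4-fold.
Four-fold degenerate third positions: 8.

8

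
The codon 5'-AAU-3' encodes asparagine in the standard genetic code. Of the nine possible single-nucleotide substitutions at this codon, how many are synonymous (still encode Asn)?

Position 1: none → 0 synonymous.
Position 2: none → 0 synonymous.
Position 3: AAC → 1 synonymous.
Total: 0 + 0 + 1 = 1.

1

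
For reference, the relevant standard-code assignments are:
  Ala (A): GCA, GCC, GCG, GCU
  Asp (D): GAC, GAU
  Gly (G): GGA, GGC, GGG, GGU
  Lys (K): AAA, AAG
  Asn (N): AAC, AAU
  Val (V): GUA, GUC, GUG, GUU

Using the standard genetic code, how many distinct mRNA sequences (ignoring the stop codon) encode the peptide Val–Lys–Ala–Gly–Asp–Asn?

Val: 4 codons.
Lys: 2 codons.
Ala: 4 codons.
Gly: 4 codons.
Asp: 2 codons.
Asn: 2 codons.
4 × 2 × 4 × 4 × 2 × 2 = 512.

512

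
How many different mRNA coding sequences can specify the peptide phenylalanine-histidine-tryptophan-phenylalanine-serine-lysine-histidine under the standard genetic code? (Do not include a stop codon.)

192

Phe: 2 codons.
His: 2 codons.
Trp: 1 codon.
Phe: 2 codons.
Ser: 6 codons.
Lys: 2 codons.
His: 2 codons.
2 × 2 × 1 × 2 × 6 × 2 × 2 = 192.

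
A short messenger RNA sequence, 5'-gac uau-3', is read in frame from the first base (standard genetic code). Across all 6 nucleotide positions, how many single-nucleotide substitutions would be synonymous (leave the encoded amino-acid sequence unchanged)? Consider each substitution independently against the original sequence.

2

Codon 1 (GAC, Asp): 1 synonymous substitution.
Codon 2 (UAU, Tyr): 1 synonymous substitution.
Total: 1 + 1 = 2.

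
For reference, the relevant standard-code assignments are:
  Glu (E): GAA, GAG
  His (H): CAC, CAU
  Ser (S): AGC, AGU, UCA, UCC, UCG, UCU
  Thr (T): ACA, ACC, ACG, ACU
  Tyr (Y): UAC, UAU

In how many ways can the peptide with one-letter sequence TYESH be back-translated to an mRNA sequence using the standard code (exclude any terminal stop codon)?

192

Thr: 4 codons.
Tyr: 2 codons.
Glu: 2 codons.
Ser: 6 codons.
His: 2 codons.
4 × 2 × 2 × 6 × 2 = 192.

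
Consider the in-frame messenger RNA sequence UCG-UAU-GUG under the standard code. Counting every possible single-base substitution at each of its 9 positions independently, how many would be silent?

Codon 1 (UCG, Ser): 3 synonymous substitutions.
Codon 2 (UAU, Tyr): 1 synonymous substitution.
Codon 3 (GUG, Val): 3 synonymous substitutions.
Total: 3 + 1 + 3 = 7.

7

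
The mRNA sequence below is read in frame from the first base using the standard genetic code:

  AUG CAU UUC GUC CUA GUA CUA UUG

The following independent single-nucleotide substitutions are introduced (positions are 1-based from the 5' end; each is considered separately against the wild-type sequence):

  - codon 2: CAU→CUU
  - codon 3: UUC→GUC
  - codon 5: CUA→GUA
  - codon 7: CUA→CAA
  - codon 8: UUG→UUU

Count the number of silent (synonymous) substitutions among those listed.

Codon 2: CAU (His) → CUU (Leu) — missense.
Codon 3: UUC (Phe) → GUC (Val) — missense.
Codon 5: CUA (Leu) → GUA (Val) — missense.
Codon 7: CUA (Leu) → CAA (Gln) — missense.
Codon 8: UUG (Leu) → UUU (Phe) — missense.
Synonymous: 0 of 5.

0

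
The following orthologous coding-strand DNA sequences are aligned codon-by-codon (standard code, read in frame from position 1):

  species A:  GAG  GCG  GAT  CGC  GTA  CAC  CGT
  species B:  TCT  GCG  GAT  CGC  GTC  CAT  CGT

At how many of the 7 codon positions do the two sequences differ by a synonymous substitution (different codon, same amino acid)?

Codon 1: GAG Glu / TCT Ser — nonsynonymous.
Codon 2: GCG Ala / GCG Ala — identical.
Codon 3: GAT Asp / GAT Asp — identical.
Codon 4: CGC Arg / CGC Arg — identical.
Codon 5: GTA Val / GTC Val — synonymous.
Codon 6: CAC His / CAT His — synonymous.
Codon 7: CGT Arg / CGT Arg — identical.
Synonymous differences: 2.

2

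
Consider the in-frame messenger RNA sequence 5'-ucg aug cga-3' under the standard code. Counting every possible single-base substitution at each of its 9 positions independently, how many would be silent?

7

Codon 1 (UCG, Ser): 3 synonymous substitutions.
Codon 2 (AUG, Met): 0 synonymous substitutions.
Codon 3 (CGA, Arg): 4 synonymous substitutions.
Total: 3 + 0 + 4 = 7.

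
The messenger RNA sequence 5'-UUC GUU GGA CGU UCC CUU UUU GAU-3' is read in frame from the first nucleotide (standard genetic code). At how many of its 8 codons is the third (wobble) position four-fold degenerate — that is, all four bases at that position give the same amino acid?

Codon 1 UUC (Phe): third position 2-fold.
Codon 2 GUU (Val): third position 4-fold.
Codon 3 GGA (Gly): third position 4-fold.
Codon 4 CGU (Arg): third position 4-fold.
Codon 5 UCC (Ser): third position 4-fold.
Codon 6 CUU (Leu): third position 4-fold.
Codon 7 UUU (Phe): third position 2-fold.
Codon 8 GAU (Asp): third position 2-fold.
Four-fold degenerate third positions: 5.

5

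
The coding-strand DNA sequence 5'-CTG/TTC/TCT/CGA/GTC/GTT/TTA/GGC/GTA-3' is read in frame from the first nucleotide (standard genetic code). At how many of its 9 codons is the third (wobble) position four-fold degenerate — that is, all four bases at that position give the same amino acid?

Codon 1 CTG (Leu): third position 4-fold.
Codon 2 TTC (Phe): third position 2-fold.
Codon 3 TCT (Ser): third position 4-fold.
Codon 4 CGA (Arg): third position 4-fold.
Codon 5 GTC (Val): third position 4-fold.
Codon 6 GTT (Val): third position 4-fold.
Codon 7 TTA (Leu): third position 2-fold.
Codon 8 GGC (Gly): third position 4-fold.
Codon 9 GTA (Val): third position 4-fold.
Four-fold degenerate third positions: 7.

7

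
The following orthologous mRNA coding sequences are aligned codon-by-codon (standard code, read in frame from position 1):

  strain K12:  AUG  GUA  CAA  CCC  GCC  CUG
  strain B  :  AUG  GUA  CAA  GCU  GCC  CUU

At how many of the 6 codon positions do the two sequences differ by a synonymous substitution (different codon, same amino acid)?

1

Codon 1: AUG Met / AUG Met — identical.
Codon 2: GUA Val / GUA Val — identical.
Codon 3: CAA Gln / CAA Gln — identical.
Codon 4: CCC Pro / GCU Ala — nonsynonymous.
Codon 5: GCC Ala / GCC Ala — identical.
Codon 6: CUG Leu / CUU Leu — synonymous.
Synonymous differences: 1.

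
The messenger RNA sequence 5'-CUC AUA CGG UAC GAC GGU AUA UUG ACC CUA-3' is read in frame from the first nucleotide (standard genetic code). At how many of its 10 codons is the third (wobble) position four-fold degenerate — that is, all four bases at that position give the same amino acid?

5

Codon 1 CUC (Leu): third position 4-fold.
Codon 2 AUA (Ile): third position 3-fold.
Codon 3 CGG (Arg): third position 4-fold.
Codon 4 UAC (Tyr): third position 2-fold.
Codon 5 GAC (Asp): third position 2-fold.
Codon 6 GGU (Gly): third position 4-fold.
Codon 7 AUA (Ile): third position 3-fold.
Codon 8 UUG (Leu): third position 2-fold.
Codon 9 ACC (Thr): third position 4-fold.
Codon 10 CUA (Leu): third position 4-fold.
Four-fold degenerate third positions: 5.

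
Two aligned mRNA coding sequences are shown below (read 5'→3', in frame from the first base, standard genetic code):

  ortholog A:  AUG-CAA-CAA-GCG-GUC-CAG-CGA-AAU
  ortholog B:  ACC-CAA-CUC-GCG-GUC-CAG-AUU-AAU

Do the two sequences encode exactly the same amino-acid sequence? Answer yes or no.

no

Codon 1: AUG Met / ACC Thr — nonsynonymous.
Codon 2: CAA Gln / CAA Gln — identical.
Codon 3: CAA Gln / CUC Leu — nonsynonymous.
Codon 4: GCG Ala / GCG Ala — identical.
Codon 5: GUC Val / GUC Val — identical.
Codon 6: CAG Gln / CAG Gln — identical.
Codon 7: CGA Arg / AUU Ile — nonsynonymous.
Codon 8: AAU Asn / AAU Asn — identical.
Nonsynonymous differences: 3 → different protein.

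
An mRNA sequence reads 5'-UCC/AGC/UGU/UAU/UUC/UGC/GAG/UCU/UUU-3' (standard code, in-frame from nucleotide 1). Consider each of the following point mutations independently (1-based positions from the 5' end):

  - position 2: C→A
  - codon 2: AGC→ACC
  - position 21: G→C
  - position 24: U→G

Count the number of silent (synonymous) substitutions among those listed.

Codon 1: UCC (Ser) → UAC (Tyr) — missense.
Codon 2: AGC (Ser) → ACC (Thr) — missense.
Codon 7: GAG (Glu) → GAC (Asp) — missense.
Codon 8: UCU (Ser) → UCG (Ser) — synonymous.
Synonymous: 1 of 4.

1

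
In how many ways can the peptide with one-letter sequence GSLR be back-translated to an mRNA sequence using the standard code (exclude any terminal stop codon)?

Gly: 4 codons.
Ser: 6 codons.
Leu: 6 codons.
Arg: 6 codons.
4 × 6 × 6 × 6 = 864.

864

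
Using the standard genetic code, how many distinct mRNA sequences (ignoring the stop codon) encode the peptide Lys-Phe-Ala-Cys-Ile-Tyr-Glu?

384

Lys: 2 codons.
Phe: 2 codons.
Ala: 4 codons.
Cys: 2 codons.
Ile: 3 codons.
Tyr: 2 codons.
Glu: 2 codons.
2 × 2 × 4 × 2 × 3 × 2 × 2 = 384.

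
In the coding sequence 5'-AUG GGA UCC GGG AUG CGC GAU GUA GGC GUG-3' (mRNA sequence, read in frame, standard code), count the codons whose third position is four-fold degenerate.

Codon 1 AUG (Met): third position 1-fold.
Codon 2 GGA (Gly): third position 4-fold.
Codon 3 UCC (Ser): third position 4-fold.
Codon 4 GGG (Gly): third position 4-fold.
Codon 5 AUG (Met): third position 1-fold.
Codon 6 CGC (Arg): third position 4-fold.
Codon 7 GAU (Asp): third position 2-fold.
Codon 8 GUA (Val): third position 4-fold.
Codon 9 GGC (Gly): third position 4-fold.
Codon 10 GUG (Val): third position 4-fold.
Four-fold degenerate third positions: 7.

7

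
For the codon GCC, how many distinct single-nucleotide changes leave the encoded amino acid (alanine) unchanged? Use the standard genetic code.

Position 1: none → 0 synonymous.
Position 2: none → 0 synonymous.
Position 3: GCU, GCA, GCG → 3 synonymous.
Total: 0 + 0 + 3 = 3.

3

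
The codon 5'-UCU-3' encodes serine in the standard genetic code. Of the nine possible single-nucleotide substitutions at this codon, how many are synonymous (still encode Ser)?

3

Position 1: none → 0 synonymous.
Position 2: none → 0 synonymous.
Position 3: UCC, UCA, UCG → 3 synonymous.
Total: 0 + 0 + 3 = 3.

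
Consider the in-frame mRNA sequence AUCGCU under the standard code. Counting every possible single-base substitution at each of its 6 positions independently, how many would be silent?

5

Codon 1 (AUC, Ile): 2 synonymous substitutions.
Codon 2 (GCU, Ala): 3 synonymous substitutions.
Total: 2 + 3 = 5.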